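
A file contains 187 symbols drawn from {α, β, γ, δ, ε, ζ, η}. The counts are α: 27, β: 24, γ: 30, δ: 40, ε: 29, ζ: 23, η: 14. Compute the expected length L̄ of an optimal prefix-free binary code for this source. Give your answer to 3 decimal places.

Probabilities are the counts divided by 187.
Repeatedly combine the two least-probable nodes; the expected code length is the sum of the merged weights.
merge 14/187 + 23/187 → 37/187
merge 24/187 + 27/187 → 3/11
merge 29/187 + 30/187 → 59/187
merge 37/187 + 40/187 → 7/17
merge 3/11 + 59/187 → 10/17
merge 7/17 + 10/17 → 1
L = 37/187 + 3/11 + 59/187 + 7/17 + 10/17 + 1 = 521/187 ≈ 2.786 bits/symbol.

2.786 bits/symbol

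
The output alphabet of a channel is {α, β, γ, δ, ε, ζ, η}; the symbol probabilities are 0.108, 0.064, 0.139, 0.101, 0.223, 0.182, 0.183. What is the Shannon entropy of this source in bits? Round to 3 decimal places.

2.709 bits

H = −Σ pᵢ log₂ pᵢ.
−0.108·log₂(0.108) = 0.3468
−0.064·log₂(0.064) = 0.2538
−0.139·log₂(0.139) = 0.3957
−0.101·log₂(0.101) = 0.3341
−0.223·log₂(0.223) = 0.4828
−0.182·log₂(0.182) = 0.4474
−0.183·log₂(0.183) = 0.4484
Sum ≈ 2.7089 → 2.709 bits.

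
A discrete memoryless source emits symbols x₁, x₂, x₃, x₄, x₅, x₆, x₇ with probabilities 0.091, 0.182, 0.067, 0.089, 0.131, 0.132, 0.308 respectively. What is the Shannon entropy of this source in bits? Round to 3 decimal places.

H = −Σ pᵢ log₂ pᵢ.
−0.091·log₂(0.091) = 0.3147
−0.182·log₂(0.182) = 0.4474
−0.067·log₂(0.067) = 0.2613
−0.089·log₂(0.089) = 0.3106
−0.131·log₂(0.131) = 0.3841
−0.132·log₂(0.132) = 0.3856
−0.308·log₂(0.308) = 0.5233
Sum ≈ 2.6270 → 2.627 bits.

2.627 bits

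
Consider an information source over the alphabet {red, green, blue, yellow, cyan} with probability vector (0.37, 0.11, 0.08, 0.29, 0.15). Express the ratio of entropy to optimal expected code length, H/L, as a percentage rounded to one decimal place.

Entropy H = −Σ p log₂ p ≈ 2.1010 bits.
Huffman merges: 2/25+11/100→19/100; 3/20+19/100→17/50; 29/100+17/50→63/100; 37/100+63/100→1. L = 54/25 ≈ 2.1600.
Efficiency = H/L = 2.1010/2.1600 = 97.3%.

97.3%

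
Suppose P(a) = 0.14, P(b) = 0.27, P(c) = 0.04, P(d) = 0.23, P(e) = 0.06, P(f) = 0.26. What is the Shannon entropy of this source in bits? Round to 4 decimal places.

H = −Σ pᵢ log₂ pᵢ.
−0.14·log₂(0.14) = 0.3971
−0.27·log₂(0.27) = 0.5100
−0.04·log₂(0.04) = 0.1858
−0.23·log₂(0.23) = 0.4877
−0.06·log₂(0.06) = 0.2435
−0.26·log₂(0.26) = 0.5053
Sum ≈ 2.3294 → 2.3294 bits.

2.3294 bits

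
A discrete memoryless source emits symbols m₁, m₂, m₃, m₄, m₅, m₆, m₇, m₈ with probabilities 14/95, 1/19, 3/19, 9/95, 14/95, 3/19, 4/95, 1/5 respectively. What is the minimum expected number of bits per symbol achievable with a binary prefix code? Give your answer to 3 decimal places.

2.895 bits/symbol

Repeatedly combine the two least-probable nodes; the expected code length is the sum of the merged weights.
merge 4/95 + 1/19 → 9/95
merge 9/95 + 9/95 → 18/95
merge 14/95 + 14/95 → 28/95
merge 3/19 + 3/19 → 6/19
merge 18/95 + 1/5 → 37/95
merge 28/95 + 6/19 → 58/95
merge 37/95 + 58/95 → 1
L = 9/95 + 18/95 + 28/95 + 6/19 + 37/95 + 58/95 + 1 = 55/19 ≈ 2.895 bits/symbol.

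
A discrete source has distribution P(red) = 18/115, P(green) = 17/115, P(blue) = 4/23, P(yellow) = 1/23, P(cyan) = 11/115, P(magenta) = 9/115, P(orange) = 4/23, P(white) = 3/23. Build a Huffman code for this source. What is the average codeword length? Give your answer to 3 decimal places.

Repeatedly combine the two least-probable nodes; the expected code length is the sum of the merged weights.
merge 1/23 + 9/115 → 14/115
merge 11/115 + 14/115 → 5/23
merge 3/23 + 17/115 → 32/115
merge 18/115 + 4/23 → 38/115
merge 4/23 + 5/23 → 9/23
merge 32/115 + 38/115 → 14/23
merge 9/23 + 14/23 → 1
L = 14/115 + 5/23 + 32/115 + 38/115 + 9/23 + 14/23 + 1 = 339/115 ≈ 2.948 bits/symbol.

2.948 bits/symbol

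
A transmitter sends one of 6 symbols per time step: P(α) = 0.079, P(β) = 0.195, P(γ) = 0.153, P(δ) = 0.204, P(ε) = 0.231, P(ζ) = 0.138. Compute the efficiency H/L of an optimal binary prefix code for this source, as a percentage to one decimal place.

Entropy H = −Σ p log₂ p ≈ 2.5141 bits.
Huffman merges: 79/1000+69/500→217/1000; 153/1000+39/200→87/250; 51/250+217/1000→421/1000; 231/1000+87/250→579/1000; 421/1000+579/1000→1. L = 513/200 ≈ 2.5650.
Efficiency = H/L = 2.5141/2.5650 = 98.0%.

98.0%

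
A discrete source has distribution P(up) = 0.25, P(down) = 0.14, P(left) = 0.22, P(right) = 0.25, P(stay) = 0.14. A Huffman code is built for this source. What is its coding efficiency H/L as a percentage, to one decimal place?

Entropy H = −Σ p log₂ p ≈ 2.2748 bits.
Huffman merges: 7/50+7/50→7/25; 11/50+1/4→47/100; 1/4+7/25→53/100; 47/100+53/100→1. L = 57/25 ≈ 2.2800.
Efficiency = H/L = 2.2748/2.2800 = 99.8%.

99.8%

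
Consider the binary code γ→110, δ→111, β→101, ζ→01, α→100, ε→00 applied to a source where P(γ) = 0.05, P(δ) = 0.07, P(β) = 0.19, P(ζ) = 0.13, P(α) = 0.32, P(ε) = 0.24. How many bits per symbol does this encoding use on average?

2.63 bits/symbol

L̄ = Σ pᵢ·ℓᵢ = 0.05·3 + 0.07·3 + 0.19·3 + 0.13·2 + 0.32·3 + 0.24·2 = 2.63 bits/symbol.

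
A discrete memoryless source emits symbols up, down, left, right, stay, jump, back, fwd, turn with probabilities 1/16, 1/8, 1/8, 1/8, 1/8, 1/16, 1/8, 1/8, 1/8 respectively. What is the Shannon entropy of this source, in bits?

3.125 bits

Each probability is a power of 1/2, so log₂(1/p) is an integer.
H = Σ p·log₂(1/p) = 1/16·4 + 1/8·3 + 1/8·3 + 1/8·3 + 1/8·3 + 1/16·4 + 1/8·3 + 1/8·3 + 1/8·3 = 3.125 bits.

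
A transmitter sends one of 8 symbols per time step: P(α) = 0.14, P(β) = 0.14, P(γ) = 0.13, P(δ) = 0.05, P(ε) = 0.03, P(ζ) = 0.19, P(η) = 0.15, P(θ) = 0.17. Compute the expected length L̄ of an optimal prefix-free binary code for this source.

Repeatedly combine the two least-probable nodes; the expected code length is the sum of the merged weights.
merge 3/100 + 1/20 → 2/25
merge 2/25 + 13/100 → 21/100
merge 7/50 + 7/50 → 7/25
merge 3/20 + 17/100 → 8/25
merge 19/100 + 21/100 → 2/5
merge 7/25 + 8/25 → 3/5
merge 2/5 + 3/5 → 1
L = 2/25 + 21/100 + 7/25 + 8/25 + 2/5 + 3/5 + 1 = 289/100 = 2.89 bits/symbol.

2.89 bits/symbol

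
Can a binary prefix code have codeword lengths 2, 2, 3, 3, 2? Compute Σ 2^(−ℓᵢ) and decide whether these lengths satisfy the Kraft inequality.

1; yes

With common denominator 2^3 = 8: Σ 2^(−ℓᵢ) = 2/8 + 2/8 + 1/8 + 1/8 + 2/8 = 8/8 = 1.
Kraft's inequality requires Σ ≤ 1; here Σ = 1 ≤ 1, so such a prefix code exists.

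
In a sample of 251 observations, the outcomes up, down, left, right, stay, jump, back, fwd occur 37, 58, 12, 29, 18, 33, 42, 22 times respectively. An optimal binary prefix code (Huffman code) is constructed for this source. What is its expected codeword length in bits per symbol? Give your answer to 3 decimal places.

Probabilities are the counts divided by 251.
Repeatedly combine the two least-probable nodes; the expected code length is the sum of the merged weights.
merge 12/251 + 18/251 → 30/251
merge 22/251 + 29/251 → 51/251
merge 30/251 + 33/251 → 63/251
merge 37/251 + 42/251 → 79/251
merge 51/251 + 58/251 → 109/251
merge 63/251 + 79/251 → 142/251
merge 109/251 + 142/251 → 1
L = 30/251 + 51/251 + 63/251 + 79/251 + 109/251 + 142/251 + 1 = 725/251 ≈ 2.888 bits/symbol.

2.888 bits/symbol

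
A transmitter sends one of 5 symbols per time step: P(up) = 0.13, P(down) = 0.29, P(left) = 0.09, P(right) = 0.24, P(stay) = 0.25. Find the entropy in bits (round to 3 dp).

H = −Σ pᵢ log₂ pᵢ.
−0.13·log₂(0.13) = 0.3826
−0.29·log₂(0.29) = 0.5179
−0.09·log₂(0.09) = 0.3127
−0.24·log₂(0.24) = 0.4941
−0.25·log₂(0.25) = 0.5000
Sum ≈ 2.2073 → 2.207 bits.

2.207 bits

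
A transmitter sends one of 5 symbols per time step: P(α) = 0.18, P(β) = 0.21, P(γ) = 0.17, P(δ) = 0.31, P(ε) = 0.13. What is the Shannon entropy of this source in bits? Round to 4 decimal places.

2.2592 bits

H = −Σ pᵢ log₂ pᵢ.
−0.18·log₂(0.18) = 0.4453
−0.21·log₂(0.21) = 0.4728
−0.17·log₂(0.17) = 0.4346
−0.31·log₂(0.31) = 0.5238
−0.13·log₂(0.13) = 0.3826
Sum ≈ 2.2592 → 2.2592 bits.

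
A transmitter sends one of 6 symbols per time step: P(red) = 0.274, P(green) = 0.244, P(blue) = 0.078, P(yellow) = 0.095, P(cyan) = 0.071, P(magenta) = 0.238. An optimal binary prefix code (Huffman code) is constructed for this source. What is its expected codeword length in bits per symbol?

2.393 bits/symbol

Repeatedly combine the two least-probable nodes; the expected code length is the sum of the merged weights.
merge 71/1000 + 39/500 → 149/1000
merge 19/200 + 149/1000 → 61/250
merge 119/500 + 61/250 → 241/500
merge 61/250 + 137/500 → 259/500
merge 241/500 + 259/500 → 1
L = 149/1000 + 61/250 + 241/500 + 259/500 + 1 = 2393/1000 = 2.393 bits/symbol.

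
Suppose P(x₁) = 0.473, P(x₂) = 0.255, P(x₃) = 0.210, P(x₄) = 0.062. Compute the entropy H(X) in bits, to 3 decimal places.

H = −Σ pᵢ log₂ pᵢ.
−0.473·log₂(0.473) = 0.5109
−0.255·log₂(0.255) = 0.5027
−0.210·log₂(0.210) = 0.4728
−0.062·log₂(0.062) = 0.2487
Sum ≈ 1.7351 → 1.735 bits.

1.735 bits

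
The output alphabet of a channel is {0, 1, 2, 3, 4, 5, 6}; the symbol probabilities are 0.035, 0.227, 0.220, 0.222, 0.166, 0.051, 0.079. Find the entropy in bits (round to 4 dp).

2.5558 bits

H = −Σ pᵢ log₂ pᵢ.
−0.035·log₂(0.035) = 0.1693
−0.227·log₂(0.227) = 0.4856
−0.220·log₂(0.220) = 0.4806
−0.222·log₂(0.222) = 0.4820
−0.166·log₂(0.166) = 0.4301
−0.051·log₂(0.051) = 0.2190
−0.079·log₂(0.079) = 0.2893
Sum ≈ 2.5558 → 2.5558 bits.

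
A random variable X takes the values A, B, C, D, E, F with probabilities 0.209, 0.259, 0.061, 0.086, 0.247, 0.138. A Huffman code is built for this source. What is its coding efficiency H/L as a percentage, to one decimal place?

99.5%

Entropy H = −Σ p log₂ p ≈ 2.4199 bits.
Huffman merges: 61/1000+43/500→147/1000; 69/500+147/1000→57/200; 209/1000+247/1000→57/125; 259/1000+57/200→68/125; 57/125+68/125→1. L = 304/125 ≈ 2.4320.
Efficiency = H/L = 2.4199/2.4320 = 99.5%.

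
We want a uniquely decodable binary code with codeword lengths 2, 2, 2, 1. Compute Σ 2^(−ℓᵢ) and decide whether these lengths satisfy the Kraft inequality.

1.25; no

With common denominator 2^2 = 4: Σ 2^(−ℓᵢ) = 1/4 + 1/4 + 1/4 + 2/4 = 5/4 = 1.25.
Kraft's inequality requires Σ ≤ 1; here Σ = 1.25 > 1, so no such prefix code exists.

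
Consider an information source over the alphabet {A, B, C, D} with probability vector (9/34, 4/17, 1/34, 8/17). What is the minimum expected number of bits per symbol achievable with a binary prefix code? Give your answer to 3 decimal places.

Repeatedly combine the two least-probable nodes; the expected code length is the sum of the merged weights.
merge 1/34 + 4/17 → 9/34
merge 9/34 + 9/34 → 9/17
merge 8/17 + 9/17 → 1
L = 9/34 + 9/17 + 1 = 61/34 ≈ 1.794 bits/symbol.

1.794 bits/symbol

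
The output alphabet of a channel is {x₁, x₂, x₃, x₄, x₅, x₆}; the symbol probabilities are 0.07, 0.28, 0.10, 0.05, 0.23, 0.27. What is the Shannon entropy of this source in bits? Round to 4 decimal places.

2.3288 bits

H = −Σ pᵢ log₂ pᵢ.
−0.07·log₂(0.07) = 0.2686
−0.28·log₂(0.28) = 0.5142
−0.10·log₂(0.10) = 0.3322
−0.05·log₂(0.05) = 0.2161
−0.23·log₂(0.23) = 0.4877
−0.27·log₂(0.27) = 0.5100
Sum ≈ 2.3288 → 2.3288 bits.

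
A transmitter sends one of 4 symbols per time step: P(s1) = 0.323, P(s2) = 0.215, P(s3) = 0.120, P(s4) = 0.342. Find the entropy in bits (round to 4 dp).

1.8999 bits

H = −Σ pᵢ log₂ pᵢ.
−0.323·log₂(0.323) = 0.5266
−0.215·log₂(0.215) = 0.4768
−0.120·log₂(0.120) = 0.3671
−0.342·log₂(0.342) = 0.5294
Sum ≈ 1.8999 → 1.8999 bits.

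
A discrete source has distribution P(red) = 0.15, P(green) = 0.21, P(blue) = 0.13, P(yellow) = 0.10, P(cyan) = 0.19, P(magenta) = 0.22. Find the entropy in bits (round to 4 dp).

H = −Σ pᵢ log₂ pᵢ.
−0.15·log₂(0.15) = 0.4105
−0.21·log₂(0.21) = 0.4728
−0.13·log₂(0.13) = 0.3826
−0.10·log₂(0.10) = 0.3322
−0.19·log₂(0.19) = 0.4552
−0.22·log₂(0.22) = 0.4806
Sum ≈ 2.5340 → 2.5340 bits.

2.5340 bits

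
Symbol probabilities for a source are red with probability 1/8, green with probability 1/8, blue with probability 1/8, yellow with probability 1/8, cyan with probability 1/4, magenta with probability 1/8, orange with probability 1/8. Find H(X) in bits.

Each probability is a power of 1/2, so log₂(1/p) is an integer.
H = Σ p·log₂(1/p) = 1/8·3 + 1/8·3 + 1/8·3 + 1/8·3 + 1/4·2 + 1/8·3 + 1/8·3 = 2.75 bits.

2.75 bits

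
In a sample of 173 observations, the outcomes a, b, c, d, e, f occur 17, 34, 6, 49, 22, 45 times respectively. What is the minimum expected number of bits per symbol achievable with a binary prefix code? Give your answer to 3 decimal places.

2.393 bits/symbol

Probabilities are the counts divided by 173.
Repeatedly combine the two least-probable nodes; the expected code length is the sum of the merged weights.
merge 6/173 + 17/173 → 23/173
merge 22/173 + 23/173 → 45/173
merge 34/173 + 45/173 → 79/173
merge 45/173 + 49/173 → 94/173
merge 79/173 + 94/173 → 1
L = 23/173 + 45/173 + 79/173 + 94/173 + 1 = 414/173 ≈ 2.393 bits/symbol.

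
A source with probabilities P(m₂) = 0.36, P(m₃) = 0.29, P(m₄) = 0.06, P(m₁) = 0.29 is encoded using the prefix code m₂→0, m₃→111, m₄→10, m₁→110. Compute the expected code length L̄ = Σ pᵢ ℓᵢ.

L̄ = Σ pᵢ·ℓᵢ = 0.36·1 + 0.29·3 + 0.06·2 + 0.29·3 = 2.22 bits/symbol.

2.22 bits/symbol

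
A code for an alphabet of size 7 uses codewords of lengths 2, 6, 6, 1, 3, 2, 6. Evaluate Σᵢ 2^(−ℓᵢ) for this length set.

1.171875

With common denominator 2^6 = 64: Σ 2^(−ℓᵢ) = 16/64 + 1/64 + 1/64 + 32/64 + 8/64 + 16/64 + 1/64 = 75/64 = 1.171875.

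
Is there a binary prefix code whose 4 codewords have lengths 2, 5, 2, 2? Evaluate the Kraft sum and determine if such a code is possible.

0.78125; yes

With common denominator 2^5 = 32: Σ 2^(−ℓᵢ) = 8/32 + 1/32 + 8/32 + 8/32 = 25/32 = 0.78125.
Kraft's inequality requires Σ ≤ 1; here Σ = 0.78125 ≤ 1, so such a prefix code exists.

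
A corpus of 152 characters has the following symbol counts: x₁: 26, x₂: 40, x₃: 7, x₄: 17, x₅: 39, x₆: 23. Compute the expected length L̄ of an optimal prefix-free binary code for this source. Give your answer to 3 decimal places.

Probabilities are the counts divided by 152.
Repeatedly combine the two least-probable nodes; the expected code length is the sum of the merged weights.
merge 7/152 + 17/152 → 3/19
merge 23/152 + 3/19 → 47/152
merge 13/76 + 39/152 → 65/152
merge 5/19 + 47/152 → 87/152
merge 65/152 + 87/152 → 1
L = 3/19 + 47/152 + 65/152 + 87/152 + 1 = 375/152 ≈ 2.467 bits/symbol.

2.467 bits/symbol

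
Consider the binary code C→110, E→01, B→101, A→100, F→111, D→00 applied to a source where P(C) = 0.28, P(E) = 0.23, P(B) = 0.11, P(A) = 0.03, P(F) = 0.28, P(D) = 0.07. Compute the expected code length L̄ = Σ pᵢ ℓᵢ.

2.7 bits/symbol

L̄ = Σ pᵢ·ℓᵢ = 0.28·3 + 0.23·2 + 0.11·3 + 0.03·3 + 0.28·3 + 0.07·2 = 2.7 bits/symbol.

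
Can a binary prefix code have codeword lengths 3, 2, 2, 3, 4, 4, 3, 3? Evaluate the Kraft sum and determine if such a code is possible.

1.125; no

With common denominator 2^4 = 16: Σ 2^(−ℓᵢ) = 2/16 + 4/16 + 4/16 + 2/16 + 1/16 + 1/16 + 2/16 + 2/16 = 18/16 = 1.125.
Kraft's inequality requires Σ ≤ 1; here Σ = 1.125 > 1, so no such prefix code exists.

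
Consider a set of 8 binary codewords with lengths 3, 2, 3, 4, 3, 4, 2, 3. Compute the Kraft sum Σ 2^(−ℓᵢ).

With common denominator 2^4 = 16: Σ 2^(−ℓᵢ) = 2/16 + 4/16 + 2/16 + 1/16 + 2/16 + 1/16 + 4/16 + 2/16 = 18/16 = 1.125.

1.125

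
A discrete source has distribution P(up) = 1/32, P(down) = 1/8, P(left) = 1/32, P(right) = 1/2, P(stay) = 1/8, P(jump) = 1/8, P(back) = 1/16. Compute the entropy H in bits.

2.1875 bits

Each probability is a power of 1/2, so log₂(1/p) is an integer.
H = Σ p·log₂(1/p) = 1/32·5 + 1/8·3 + 1/32·5 + 1/2·1 + 1/8·3 + 1/8·3 + 1/16·4 = 2.1875 bits.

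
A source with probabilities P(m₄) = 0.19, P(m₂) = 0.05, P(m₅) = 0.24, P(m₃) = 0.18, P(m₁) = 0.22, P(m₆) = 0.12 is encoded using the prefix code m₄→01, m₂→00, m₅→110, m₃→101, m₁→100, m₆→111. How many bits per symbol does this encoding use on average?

L̄ = Σ pᵢ·ℓᵢ = 0.19·2 + 0.05·2 + 0.24·3 + 0.18·3 + 0.22·3 + 0.12·3 = 2.76 bits/symbol.

2.76 bits/symbol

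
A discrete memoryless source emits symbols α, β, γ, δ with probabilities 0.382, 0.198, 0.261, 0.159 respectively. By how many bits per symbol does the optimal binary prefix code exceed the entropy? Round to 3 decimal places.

Entropy H = −Σ p log₂ p ≈ 1.9206 bits.
Huffman merges: 159/1000+99/500→357/1000; 261/1000+357/1000→309/500; 191/500+309/500→1. L = 79/40 ≈ 1.9750.
L − H = 1.9750 − 1.9206 = 0.054 bits.

0.054 bits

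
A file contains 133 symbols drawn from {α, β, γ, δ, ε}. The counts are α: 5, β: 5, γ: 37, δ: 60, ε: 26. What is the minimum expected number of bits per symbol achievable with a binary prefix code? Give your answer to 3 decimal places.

Probabilities are the counts divided by 133.
Repeatedly combine the two least-probable nodes; the expected code length is the sum of the merged weights.
merge 5/133 + 5/133 → 10/133
merge 10/133 + 26/133 → 36/133
merge 36/133 + 37/133 → 73/133
merge 60/133 + 73/133 → 1
L = 10/133 + 36/133 + 73/133 + 1 = 36/19 ≈ 1.895 bits/symbol.

1.895 bits/symbol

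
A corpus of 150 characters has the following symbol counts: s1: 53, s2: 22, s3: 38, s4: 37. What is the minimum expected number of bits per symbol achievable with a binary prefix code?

2 bits/symbol

Probabilities are the counts divided by 150.
Repeatedly combine the two least-probable nodes; the expected code length is the sum of the merged weights.
merge 11/75 + 37/150 → 59/150
merge 19/75 + 53/150 → 91/150
merge 59/150 + 91/150 → 1
L = 59/150 + 91/150 + 1 = 2 bits/symbol.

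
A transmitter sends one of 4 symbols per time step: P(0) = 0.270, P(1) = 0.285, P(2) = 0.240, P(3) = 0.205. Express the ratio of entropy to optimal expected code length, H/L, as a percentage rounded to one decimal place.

Entropy H = −Σ p log₂ p ≈ 1.9890 bits.
Huffman merges: 41/200+6/25→89/200; 27/100+57/200→111/200; 89/200+111/200→1. L = 2 ≈ 2.0000.
Efficiency = H/L = 1.9890/2.0000 = 99.4%.

99.4%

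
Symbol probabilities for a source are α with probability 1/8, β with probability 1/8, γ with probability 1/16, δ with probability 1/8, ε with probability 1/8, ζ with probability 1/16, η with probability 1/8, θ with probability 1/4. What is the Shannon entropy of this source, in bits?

Each probability is a power of 1/2, so log₂(1/p) is an integer.
H = Σ p·log₂(1/p) = 1/8·3 + 1/8·3 + 1/16·4 + 1/8·3 + 1/8·3 + 1/16·4 + 1/8·3 + 1/4·2 = 2.875 bits.

2.875 bits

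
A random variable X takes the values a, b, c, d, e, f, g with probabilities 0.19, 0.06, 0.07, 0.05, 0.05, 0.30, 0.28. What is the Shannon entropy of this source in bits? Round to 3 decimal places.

H = −Σ pᵢ log₂ pᵢ.
−0.19·log₂(0.19) = 0.4552
−0.06·log₂(0.06) = 0.2435
−0.07·log₂(0.07) = 0.2686
−0.05·log₂(0.05) = 0.2161
−0.05·log₂(0.05) = 0.2161
−0.30·log₂(0.30) = 0.5211
−0.28·log₂(0.28) = 0.5142
Sum ≈ 2.4348 → 2.435 bits.

2.435 bits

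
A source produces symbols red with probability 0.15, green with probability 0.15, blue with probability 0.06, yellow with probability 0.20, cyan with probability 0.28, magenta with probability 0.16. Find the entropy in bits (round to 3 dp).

H = −Σ pᵢ log₂ pᵢ.
−0.15·log₂(0.15) = 0.4105
−0.15·log₂(0.15) = 0.4105
−0.06·log₂(0.06) = 0.2435
−0.20·log₂(0.20) = 0.4644
−0.28·log₂(0.28) = 0.5142
−0.16·log₂(0.16) = 0.4230
Sum ≈ 2.4662 → 2.466 bits.

2.466 bits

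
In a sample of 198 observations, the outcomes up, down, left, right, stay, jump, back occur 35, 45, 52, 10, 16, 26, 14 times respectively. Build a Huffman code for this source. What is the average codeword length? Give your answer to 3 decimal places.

2.631 bits/symbol

Probabilities are the counts divided by 198.
Repeatedly combine the two least-probable nodes; the expected code length is the sum of the merged weights.
merge 5/99 + 7/99 → 4/33
merge 8/99 + 4/33 → 20/99
merge 13/99 + 35/198 → 61/198
merge 20/99 + 5/22 → 85/198
merge 26/99 + 61/198 → 113/198
merge 85/198 + 113/198 → 1
L = 4/33 + 20/99 + 61/198 + 85/198 + 113/198 + 1 = 521/198 ≈ 2.631 bits/symbol.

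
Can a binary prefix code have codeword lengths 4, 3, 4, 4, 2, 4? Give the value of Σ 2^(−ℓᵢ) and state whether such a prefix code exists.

0.625; yes

With common denominator 2^4 = 16: Σ 2^(−ℓᵢ) = 1/16 + 2/16 + 1/16 + 1/16 + 4/16 + 1/16 = 10/16 = 0.625.
Kraft's inequality requires Σ ≤ 1; here Σ = 0.625 ≤ 1, so such a prefix code exists.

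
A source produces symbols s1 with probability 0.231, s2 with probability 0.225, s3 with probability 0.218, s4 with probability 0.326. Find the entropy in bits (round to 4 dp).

H = −Σ pᵢ log₂ pᵢ.
−0.231·log₂(0.231) = 0.4883
−0.225·log₂(0.225) = 0.4842
−0.218·log₂(0.218) = 0.4791
−0.326·log₂(0.326) = 0.5272
Sum ≈ 1.9788 → 1.9788 bits.

1.9788 bits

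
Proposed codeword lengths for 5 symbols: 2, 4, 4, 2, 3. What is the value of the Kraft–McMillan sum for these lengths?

0.75

With common denominator 2^4 = 16: Σ 2^(−ℓᵢ) = 4/16 + 1/16 + 1/16 + 4/16 + 2/16 = 12/16 = 0.75.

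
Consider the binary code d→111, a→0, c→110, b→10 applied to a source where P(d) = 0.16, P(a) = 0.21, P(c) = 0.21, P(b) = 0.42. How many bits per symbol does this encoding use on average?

L̄ = Σ pᵢ·ℓᵢ = 0.16·3 + 0.21·1 + 0.21·3 + 0.42·2 = 2.16 bits/symbol.

2.16 bits/symbol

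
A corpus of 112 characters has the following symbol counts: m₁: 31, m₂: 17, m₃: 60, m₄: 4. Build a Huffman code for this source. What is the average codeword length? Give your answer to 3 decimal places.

Probabilities are the counts divided by 112.
Repeatedly combine the two least-probable nodes; the expected code length is the sum of the merged weights.
merge 1/28 + 17/112 → 3/16
merge 3/16 + 31/112 → 13/28
merge 13/28 + 15/28 → 1
L = 3/16 + 13/28 + 1 = 185/112 ≈ 1.652 bits/symbol.

1.652 bits/symbol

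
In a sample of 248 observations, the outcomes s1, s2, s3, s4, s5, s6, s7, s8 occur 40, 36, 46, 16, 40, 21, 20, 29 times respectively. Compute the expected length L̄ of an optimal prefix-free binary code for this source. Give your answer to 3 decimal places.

Probabilities are the counts divided by 248.
Repeatedly combine the two least-probable nodes; the expected code length is the sum of the merged weights.
merge 2/31 + 5/62 → 9/62
merge 21/248 + 29/248 → 25/124
merge 9/62 + 9/62 → 9/31
merge 5/31 + 5/31 → 10/31
merge 23/124 + 25/124 → 12/31
merge 9/31 + 10/31 → 19/31
merge 12/31 + 19/31 → 1
L = 9/62 + 25/124 + 9/31 + 10/31 + 12/31 + 19/31 + 1 = 367/124 ≈ 2.960 bits/symbol.

2.960 bits/symbol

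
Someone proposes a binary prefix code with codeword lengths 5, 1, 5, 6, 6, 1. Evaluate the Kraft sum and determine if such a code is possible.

With common denominator 2^6 = 64: Σ 2^(−ℓᵢ) = 2/64 + 32/64 + 2/64 + 1/64 + 1/64 + 32/64 = 70/64 = 1.09375.
Kraft's inequality requires Σ ≤ 1; here Σ = 1.09375 > 1, so no such prefix code exists.

1.09375; no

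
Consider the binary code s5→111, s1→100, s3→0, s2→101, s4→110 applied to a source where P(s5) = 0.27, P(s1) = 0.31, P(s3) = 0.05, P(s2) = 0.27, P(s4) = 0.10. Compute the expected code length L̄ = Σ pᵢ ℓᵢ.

2.9 bits/symbol

L̄ = Σ pᵢ·ℓᵢ = 0.27·3 + 0.31·3 + 0.05·1 + 0.27·3 + 0.10·3 = 2.9 bits/symbol.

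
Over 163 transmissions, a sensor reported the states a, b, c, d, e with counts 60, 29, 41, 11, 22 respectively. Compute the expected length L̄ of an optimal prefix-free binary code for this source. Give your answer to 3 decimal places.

2.202 bits/symbol

Probabilities are the counts divided by 163.
Repeatedly combine the two least-probable nodes; the expected code length is the sum of the merged weights.
merge 11/163 + 22/163 → 33/163
merge 29/163 + 33/163 → 62/163
merge 41/163 + 60/163 → 101/163
merge 62/163 + 101/163 → 1
L = 33/163 + 62/163 + 101/163 + 1 = 359/163 ≈ 2.202 bits/symbol.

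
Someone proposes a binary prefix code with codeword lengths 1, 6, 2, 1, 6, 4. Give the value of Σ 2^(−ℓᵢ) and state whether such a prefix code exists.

1.34375; no

With common denominator 2^6 = 64: Σ 2^(−ℓᵢ) = 32/64 + 1/64 + 16/64 + 32/64 + 1/64 + 4/64 = 86/64 = 1.34375.
Kraft's inequality requires Σ ≤ 1; here Σ = 1.34375 > 1, so no such prefix code exists.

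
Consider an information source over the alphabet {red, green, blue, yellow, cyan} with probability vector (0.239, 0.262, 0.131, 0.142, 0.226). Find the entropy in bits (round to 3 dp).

2.269 bits

H = −Σ pᵢ log₂ pᵢ.
−0.239·log₂(0.239) = 0.4935
−0.262·log₂(0.262) = 0.5063
−0.131·log₂(0.131) = 0.3841
−0.142·log₂(0.142) = 0.3999
−0.226·log₂(0.226) = 0.4849
Sum ≈ 2.2687 → 2.269 bits.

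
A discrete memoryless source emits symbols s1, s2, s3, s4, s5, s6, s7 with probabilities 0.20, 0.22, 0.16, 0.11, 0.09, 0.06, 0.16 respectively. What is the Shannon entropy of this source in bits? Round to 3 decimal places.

2.697 bits

H = −Σ pᵢ log₂ pᵢ.
−0.20·log₂(0.20) = 0.4644
−0.22·log₂(0.22) = 0.4806
−0.16·log₂(0.16) = 0.4230
−0.11·log₂(0.11) = 0.3503
−0.09·log₂(0.09) = 0.3127
−0.06·log₂(0.06) = 0.2435
−0.16·log₂(0.16) = 0.4230
Sum ≈ 2.6975 → 2.697 bits.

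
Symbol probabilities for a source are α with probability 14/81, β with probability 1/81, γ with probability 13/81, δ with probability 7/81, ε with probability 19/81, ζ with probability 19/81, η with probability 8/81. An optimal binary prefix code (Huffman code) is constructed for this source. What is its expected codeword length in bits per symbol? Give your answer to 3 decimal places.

Repeatedly combine the two least-probable nodes; the expected code length is the sum of the merged weights.
merge 1/81 + 7/81 → 8/81
merge 8/81 + 8/81 → 16/81
merge 13/81 + 14/81 → 1/3
merge 16/81 + 19/81 → 35/81
merge 19/81 + 1/3 → 46/81
merge 35/81 + 46/81 → 1
L = 8/81 + 16/81 + 1/3 + 35/81 + 46/81 + 1 = 71/27 ≈ 2.630 bits/symbol.

2.630 bits/symbol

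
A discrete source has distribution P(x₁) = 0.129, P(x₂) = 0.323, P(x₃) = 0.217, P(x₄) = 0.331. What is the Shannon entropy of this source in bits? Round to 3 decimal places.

H = −Σ pᵢ log₂ pᵢ.
−0.129·log₂(0.129) = 0.3811
−0.323·log₂(0.323) = 0.5266
−0.217·log₂(0.217) = 0.4783
−0.331·log₂(0.331) = 0.5280
Sum ≈ 1.9141 → 1.914 bits.

1.914 bits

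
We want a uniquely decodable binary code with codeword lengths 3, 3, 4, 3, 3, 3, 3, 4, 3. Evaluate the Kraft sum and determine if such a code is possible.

With common denominator 2^4 = 16: Σ 2^(−ℓᵢ) = 2/16 + 2/16 + 1/16 + 2/16 + 2/16 + 2/16 + 2/16 + 1/16 + 2/16 = 16/16 = 1.
Kraft's inequality requires Σ ≤ 1; here Σ = 1 ≤ 1, so such a prefix code exists.

1; yes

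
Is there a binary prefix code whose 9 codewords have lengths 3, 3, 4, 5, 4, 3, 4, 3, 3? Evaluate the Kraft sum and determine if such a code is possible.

With common denominator 2^5 = 32: Σ 2^(−ℓᵢ) = 4/32 + 4/32 + 2/32 + 1/32 + 2/32 + 4/32 + 2/32 + 4/32 + 4/32 = 27/32 = 0.84375.
Kraft's inequality requires Σ ≤ 1; here Σ = 0.84375 ≤ 1, so such a prefix code exists.

0.84375; yes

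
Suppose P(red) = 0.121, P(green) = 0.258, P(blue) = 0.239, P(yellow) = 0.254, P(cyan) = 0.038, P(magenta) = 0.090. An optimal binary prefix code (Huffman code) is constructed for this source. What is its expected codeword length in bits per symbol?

Repeatedly combine the two least-probable nodes; the expected code length is the sum of the merged weights.
merge 19/500 + 9/100 → 16/125
merge 121/1000 + 16/125 → 249/1000
merge 239/1000 + 249/1000 → 61/125
merge 127/500 + 129/500 → 64/125
merge 61/125 + 64/125 → 1
L = 16/125 + 249/1000 + 61/125 + 64/125 + 1 = 2377/1000 = 2.377 bits/symbol.

2.377 bits/symbol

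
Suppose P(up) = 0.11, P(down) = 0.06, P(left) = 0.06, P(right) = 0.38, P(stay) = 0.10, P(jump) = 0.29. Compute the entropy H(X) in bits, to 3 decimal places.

H = −Σ pᵢ log₂ pᵢ.
−0.11·log₂(0.11) = 0.3503
−0.06·log₂(0.06) = 0.2435
−0.06·log₂(0.06) = 0.2435
−0.38·log₂(0.38) = 0.5305
−0.10·log₂(0.10) = 0.3322
−0.29·log₂(0.29) = 0.5179
Sum ≈ 2.2179 → 2.218 bits.

2.218 bits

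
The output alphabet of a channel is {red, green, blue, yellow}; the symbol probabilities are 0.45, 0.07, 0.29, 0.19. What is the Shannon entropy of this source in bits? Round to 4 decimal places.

H = −Σ pᵢ log₂ pᵢ.
−0.45·log₂(0.45) = 0.5184
−0.07·log₂(0.07) = 0.2686
−0.29·log₂(0.29) = 0.5179
−0.19·log₂(0.19) = 0.4552
Sum ≈ 1.7601 → 1.7601 bits.

1.7601 bits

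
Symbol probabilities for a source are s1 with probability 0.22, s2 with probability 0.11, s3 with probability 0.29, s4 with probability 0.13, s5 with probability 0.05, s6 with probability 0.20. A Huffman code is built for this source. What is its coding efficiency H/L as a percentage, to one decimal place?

98.4%

Entropy H = −Σ p log₂ p ≈ 2.4119 bits.
Huffman merges: 1/20+11/100→4/25; 13/100+4/25→29/100; 1/5+11/50→21/50; 29/100+29/100→29/50; 21/50+29/50→1. L = 49/20 ≈ 2.4500.
Efficiency = H/L = 2.4119/2.4500 = 98.4%.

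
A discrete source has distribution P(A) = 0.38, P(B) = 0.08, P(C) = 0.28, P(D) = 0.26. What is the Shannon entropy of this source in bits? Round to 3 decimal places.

H = −Σ pᵢ log₂ pᵢ.
−0.38·log₂(0.38) = 0.5305
−0.08·log₂(0.08) = 0.2915
−0.28·log₂(0.28) = 0.5142
−0.26·log₂(0.26) = 0.5053
Sum ≈ 1.8415 → 1.841 bits.

1.841 bits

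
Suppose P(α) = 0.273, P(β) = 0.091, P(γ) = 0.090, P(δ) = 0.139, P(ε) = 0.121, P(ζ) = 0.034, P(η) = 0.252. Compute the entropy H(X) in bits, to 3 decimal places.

H = −Σ pᵢ log₂ pᵢ.
−0.273·log₂(0.273) = 0.5113
−0.091·log₂(0.091) = 0.3147
−0.090·log₂(0.090) = 0.3127
−0.139·log₂(0.139) = 0.3957
−0.121·log₂(0.121) = 0.3687
−0.034·log₂(0.034) = 0.1659
−0.252·log₂(0.252) = 0.5011
Sum ≈ 2.5700 → 2.570 bits.

2.570 bits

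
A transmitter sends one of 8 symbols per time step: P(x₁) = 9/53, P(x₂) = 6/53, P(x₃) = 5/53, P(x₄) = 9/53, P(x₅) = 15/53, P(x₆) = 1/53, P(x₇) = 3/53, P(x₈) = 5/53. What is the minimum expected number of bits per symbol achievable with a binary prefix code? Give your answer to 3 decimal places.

Repeatedly combine the two least-probable nodes; the expected code length is the sum of the merged weights.
merge 1/53 + 3/53 → 4/53
merge 4/53 + 5/53 → 9/53
merge 5/53 + 6/53 → 11/53
merge 9/53 + 9/53 → 18/53
merge 9/53 + 11/53 → 20/53
merge 15/53 + 18/53 → 33/53
merge 20/53 + 33/53 → 1
L = 4/53 + 9/53 + 11/53 + 18/53 + 20/53 + 33/53 + 1 = 148/53 ≈ 2.792 bits/symbol.

2.792 bits/symbol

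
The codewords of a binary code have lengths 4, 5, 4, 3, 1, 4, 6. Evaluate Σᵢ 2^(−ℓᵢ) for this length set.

With common denominator 2^6 = 64: Σ 2^(−ℓᵢ) = 4/64 + 2/64 + 4/64 + 8/64 + 32/64 + 4/64 + 1/64 = 55/64 = 0.859375.

0.859375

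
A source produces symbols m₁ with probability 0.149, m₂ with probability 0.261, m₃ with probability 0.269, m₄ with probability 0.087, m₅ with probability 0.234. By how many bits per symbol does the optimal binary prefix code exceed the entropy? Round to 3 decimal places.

Entropy H = −Σ p log₂ p ≈ 2.2214 bits.
Huffman merges: 87/1000+149/1000→59/250; 117/500+59/250→47/100; 261/1000+269/1000→53/100; 47/100+53/100→1. L = 559/250 ≈ 2.2360.
L − H = 2.2360 − 2.2214 = 0.015 bits.

0.015 bits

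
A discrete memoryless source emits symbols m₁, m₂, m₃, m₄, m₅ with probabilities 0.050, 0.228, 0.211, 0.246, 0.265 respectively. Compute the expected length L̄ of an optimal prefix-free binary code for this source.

2.261 bits/symbol

Repeatedly combine the two least-probable nodes; the expected code length is the sum of the merged weights.
merge 1/20 + 211/1000 → 261/1000
merge 57/250 + 123/500 → 237/500
merge 261/1000 + 53/200 → 263/500
merge 237/500 + 263/500 → 1
L = 261/1000 + 237/500 + 263/500 + 1 = 2261/1000 = 2.261 bits/symbol.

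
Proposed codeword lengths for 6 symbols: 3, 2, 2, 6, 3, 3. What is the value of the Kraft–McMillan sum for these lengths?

0.890625

With common denominator 2^6 = 64: Σ 2^(−ℓᵢ) = 8/64 + 16/64 + 16/64 + 1/64 + 8/64 + 8/64 = 57/64 = 0.890625.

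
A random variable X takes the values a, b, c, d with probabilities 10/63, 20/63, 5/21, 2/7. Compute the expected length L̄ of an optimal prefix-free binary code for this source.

Repeatedly combine the two least-probable nodes; the expected code length is the sum of the merged weights.
merge 10/63 + 5/21 → 25/63
merge 2/7 + 20/63 → 38/63
merge 25/63 + 38/63 → 1
L = 25/63 + 38/63 + 1 = 2 bits/symbol.

2 bits/symbol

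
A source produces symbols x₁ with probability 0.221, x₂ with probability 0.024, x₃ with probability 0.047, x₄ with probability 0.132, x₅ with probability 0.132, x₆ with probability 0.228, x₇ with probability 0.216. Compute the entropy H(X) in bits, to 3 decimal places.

H = −Σ pᵢ log₂ pᵢ.
−0.221·log₂(0.221) = 0.4813
−0.024·log₂(0.024) = 0.1291
−0.047·log₂(0.047) = 0.2073
−0.132·log₂(0.132) = 0.3856
−0.132·log₂(0.132) = 0.3856
−0.228·log₂(0.228) = 0.4863
−0.216·log₂(0.216) = 0.4776
Sum ≈ 2.5529 → 2.553 bits.

2.553 bits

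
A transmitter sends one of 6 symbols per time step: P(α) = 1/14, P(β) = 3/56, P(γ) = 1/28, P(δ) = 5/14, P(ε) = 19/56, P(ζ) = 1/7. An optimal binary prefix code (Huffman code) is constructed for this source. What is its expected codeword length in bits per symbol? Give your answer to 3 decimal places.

Repeatedly combine the two least-probable nodes; the expected code length is the sum of the merged weights.
merge 1/28 + 3/56 → 5/56
merge 1/14 + 5/56 → 9/56
merge 1/7 + 9/56 → 17/56
merge 17/56 + 19/56 → 9/14
merge 5/14 + 9/14 → 1
L = 5/56 + 9/56 + 17/56 + 9/14 + 1 = 123/56 ≈ 2.196 bits/symbol.

2.196 bits/symbol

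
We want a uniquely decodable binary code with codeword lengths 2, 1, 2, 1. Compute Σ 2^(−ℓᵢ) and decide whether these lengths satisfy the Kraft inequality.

With common denominator 2^2 = 4: Σ 2^(−ℓᵢ) = 1/4 + 2/4 + 1/4 + 2/4 = 6/4 = 1.5.
Kraft's inequality requires Σ ≤ 1; here Σ = 1.5 > 1, so no such prefix code exists.

1.5; no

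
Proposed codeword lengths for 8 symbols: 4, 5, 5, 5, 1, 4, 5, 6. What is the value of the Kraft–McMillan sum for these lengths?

With common denominator 2^6 = 64: Σ 2^(−ℓᵢ) = 4/64 + 2/64 + 2/64 + 2/64 + 32/64 + 4/64 + 2/64 + 1/64 = 49/64 = 0.765625.

0.765625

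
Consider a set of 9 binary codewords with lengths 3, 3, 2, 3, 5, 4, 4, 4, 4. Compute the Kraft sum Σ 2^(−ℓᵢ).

With common denominator 2^5 = 32: Σ 2^(−ℓᵢ) = 4/32 + 4/32 + 8/32 + 4/32 + 1/32 + 2/32 + 2/32 + 2/32 + 2/32 = 29/32 = 0.90625.

0.90625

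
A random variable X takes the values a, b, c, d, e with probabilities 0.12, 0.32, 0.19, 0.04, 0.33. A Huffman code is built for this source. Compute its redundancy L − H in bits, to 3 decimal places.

0.098 bits

Entropy H = −Σ p log₂ p ≈ 2.0619 bits.
Huffman merges: 1/25+3/25→4/25; 4/25+19/100→7/20; 8/25+33/100→13/20; 7/20+13/20→1. L = 54/25 ≈ 2.1600.
L − H = 2.1600 − 2.0619 = 0.098 bits.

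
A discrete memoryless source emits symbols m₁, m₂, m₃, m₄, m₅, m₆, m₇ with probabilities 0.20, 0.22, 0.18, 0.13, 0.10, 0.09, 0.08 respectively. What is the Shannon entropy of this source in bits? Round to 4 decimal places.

2.7093 bits

H = −Σ pᵢ log₂ pᵢ.
−0.20·log₂(0.20) = 0.4644
−0.22·log₂(0.22) = 0.4806
−0.18·log₂(0.18) = 0.4453
−0.13·log₂(0.13) = 0.3826
−0.10·log₂(0.10) = 0.3322
−0.09·log₂(0.09) = 0.3127
−0.08·log₂(0.08) = 0.2915
Sum ≈ 2.7093 → 2.7093 bits.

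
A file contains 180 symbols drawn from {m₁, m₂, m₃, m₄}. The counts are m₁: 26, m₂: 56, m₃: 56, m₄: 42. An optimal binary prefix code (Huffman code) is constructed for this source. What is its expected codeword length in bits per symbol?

Probabilities are the counts divided by 180.
Repeatedly combine the two least-probable nodes; the expected code length is the sum of the merged weights.
merge 13/90 + 7/30 → 17/45
merge 14/45 + 14/45 → 28/45
merge 17/45 + 28/45 → 1
L = 17/45 + 28/45 + 1 = 2 bits/symbol.

2 bits/symbol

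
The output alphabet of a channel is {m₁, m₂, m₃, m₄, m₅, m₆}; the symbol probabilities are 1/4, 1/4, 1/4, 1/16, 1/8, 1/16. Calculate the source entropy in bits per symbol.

2.375 bits

Each probability is a power of 1/2, so log₂(1/p) is an integer.
H = Σ p·log₂(1/p) = 1/4·2 + 1/4·2 + 1/4·2 + 1/16·4 + 1/8·3 + 1/16·4 = 2.375 bits.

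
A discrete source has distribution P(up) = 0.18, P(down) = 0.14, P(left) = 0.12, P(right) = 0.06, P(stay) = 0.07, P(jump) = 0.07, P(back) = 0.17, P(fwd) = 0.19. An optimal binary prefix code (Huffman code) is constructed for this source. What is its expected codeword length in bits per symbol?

2.94 bits/symbol

Repeatedly combine the two least-probable nodes; the expected code length is the sum of the merged weights.
merge 3/50 + 7/100 → 13/100
merge 7/100 + 3/25 → 19/100
merge 13/100 + 7/50 → 27/100
merge 17/100 + 9/50 → 7/20
merge 19/100 + 19/100 → 19/50
merge 27/100 + 7/20 → 31/50
merge 19/50 + 31/50 → 1
L = 13/100 + 19/100 + 27/100 + 7/20 + 19/50 + 31/50 + 1 = 147/50 = 2.94 bits/symbol.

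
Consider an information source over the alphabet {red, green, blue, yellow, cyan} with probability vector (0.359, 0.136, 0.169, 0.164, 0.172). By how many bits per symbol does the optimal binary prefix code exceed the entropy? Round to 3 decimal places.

0.062 bits

Entropy H = −Σ p log₂ p ≈ 2.2201 bits.
Huffman merges: 17/125+41/250→3/10; 169/1000+43/250→341/1000; 3/10+341/1000→641/1000; 359/1000+641/1000→1. L = 1141/500 ≈ 2.2820.
L − H = 2.2820 − 2.2201 = 0.062 bits.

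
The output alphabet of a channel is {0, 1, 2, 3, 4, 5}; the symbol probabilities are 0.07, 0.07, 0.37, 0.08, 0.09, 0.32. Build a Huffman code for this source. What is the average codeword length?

2.25 bits/symbol

Repeatedly combine the two least-probable nodes; the expected code length is the sum of the merged weights.
merge 7/100 + 7/100 → 7/50
merge 2/25 + 9/100 → 17/100
merge 7/50 + 17/100 → 31/100
merge 31/100 + 8/25 → 63/100
merge 37/100 + 63/100 → 1
L = 7/50 + 17/100 + 31/100 + 63/100 + 1 = 9/4 = 2.25 bits/symbol.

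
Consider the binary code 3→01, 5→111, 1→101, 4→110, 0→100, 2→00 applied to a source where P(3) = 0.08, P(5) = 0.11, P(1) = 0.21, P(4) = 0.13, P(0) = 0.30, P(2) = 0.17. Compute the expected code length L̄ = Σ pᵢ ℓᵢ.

L̄ = Σ pᵢ·ℓᵢ = 0.08·2 + 0.11·3 + 0.21·3 + 0.13·3 + 0.30·3 + 0.17·2 = 2.75 bits/symbol.

2.75 bits/symbol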